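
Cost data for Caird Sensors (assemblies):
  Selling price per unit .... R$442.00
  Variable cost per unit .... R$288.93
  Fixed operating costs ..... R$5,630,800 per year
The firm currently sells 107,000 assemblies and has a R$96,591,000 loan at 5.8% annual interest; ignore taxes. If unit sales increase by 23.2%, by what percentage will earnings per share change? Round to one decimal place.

+73.8%

At 107,000 units, contribution = 107,000 × R$153.07 = R$16,378,490.00.
Operating income = contribution − fixed costs = R$16,378,490.00 − R$5,630,800 = R$10,747,690.00.
Interest = R$5,602,278.00, so EBIT − I = R$5,145,412.00.
DCL = total CM / (EBIT − I) = R$16,378,490.00 / R$5,145,412.00 = 3.1831.
EPS therefore changes by 3.1831 × (+23.2%) = +73.8%.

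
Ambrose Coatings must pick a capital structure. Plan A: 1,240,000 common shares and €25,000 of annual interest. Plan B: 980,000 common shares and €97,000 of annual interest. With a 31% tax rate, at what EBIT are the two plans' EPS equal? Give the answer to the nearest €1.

€368,385

At indifference, (EBIT − 25,000)(1 − t)/1,240,000 = (EBIT − 97,000)(1 − t)/980,000.
Cancelling (1 − t) and cross-multiplying: 980,000·(EBIT − 25,000) = 1,240,000·(EBIT − 97,000).
Solving, EBIT = (97,000·1,240,000 − 25,000·980,000) / (1,240,000 − 980,000) = 95,780,000,000 / 260,000 = 368,384.62.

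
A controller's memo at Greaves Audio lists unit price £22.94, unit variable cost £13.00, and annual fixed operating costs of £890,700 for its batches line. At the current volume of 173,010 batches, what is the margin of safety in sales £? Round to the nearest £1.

Each unit contributes £22.94 − £13.00 = £9.94. Break-even units = £890,700 ÷ £9.94 = 89,607.65; break-even revenue = 89,607.65 × £22.94 = £2,055,599.40.
Actual sales revenue = 173,010 × £22.94 = £3,968,849.40.
Margin of safety = £3,968,849.40 − £2,055,599.40 = £1,913,250.

£1,913,250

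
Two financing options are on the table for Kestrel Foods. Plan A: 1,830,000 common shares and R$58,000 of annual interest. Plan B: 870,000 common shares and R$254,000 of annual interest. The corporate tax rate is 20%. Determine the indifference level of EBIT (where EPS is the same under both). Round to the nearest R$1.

R$431,625

At indifference, (EBIT − 58,000)(1 − t)/1,830,000 = (EBIT − 254,000)(1 − t)/870,000.
Cancelling (1 − t) and cross-multiplying: 870,000·(EBIT − 58,000) = 1,830,000·(EBIT − 254,000).
Solving, EBIT = (254,000·1,830,000 − 58,000·870,000) / (1,830,000 − 870,000) = 414,360,000,000 / 960,000 = 431,625.00.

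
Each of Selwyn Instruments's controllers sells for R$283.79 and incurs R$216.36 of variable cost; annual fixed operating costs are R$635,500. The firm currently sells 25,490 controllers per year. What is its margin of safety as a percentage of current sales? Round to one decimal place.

63.0%

Each unit contributes R$283.79 − R$216.36 = R$67.43. Break-even units = R$635,500 ÷ R$67.43 = 9,424.59; break-even revenue = 9,424.59 × R$283.79 = R$2,674,603.96.
Actual sales revenue = 25,490 × R$283.79 = R$7,233,807.10.
Margin of safety = (R$7,233,807.10 − R$2,674,603.96) ÷ R$7,233,807.10 = 63.0%.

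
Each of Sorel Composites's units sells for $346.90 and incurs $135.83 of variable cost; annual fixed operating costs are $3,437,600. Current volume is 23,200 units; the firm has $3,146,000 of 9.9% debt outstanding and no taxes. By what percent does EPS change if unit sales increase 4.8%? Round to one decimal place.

Contribution at this volume is 23,200 × $211.07 = $4,896,824.00.
Operating income = contribution − fixed costs = $4,896,824.00 − $3,437,600 = $1,459,224.00.
Interest = $311,454.00, so EBIT − I = $1,147,770.00.
DCL = total CM / (EBIT − I) = $4,896,824.00 / $1,147,770.00 = 4.2664.
EPS therefore changes by 4.2664 × (+4.8%) = +20.5%.

+20.5%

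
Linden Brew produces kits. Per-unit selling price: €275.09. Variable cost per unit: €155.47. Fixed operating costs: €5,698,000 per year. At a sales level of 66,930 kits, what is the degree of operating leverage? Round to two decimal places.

Contribution at this volume is 66,930 × €119.62 = €8,006,166.60.
Subtracting fixed costs: EBIT = €8,006,166.60 − €5,698,000 = €2,308,166.60.
So DOL = total CM / EBIT = €8,006,166.60 / €2,308,166.60 = 3.4686.

3.47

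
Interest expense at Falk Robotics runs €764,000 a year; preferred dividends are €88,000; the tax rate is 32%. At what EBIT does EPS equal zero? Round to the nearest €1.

€893,412

Grossing the preferred dividend up to pre-tax terms: €88,000 / (1 − 0.32) = €129,411.76.
EPS = 0 when EBIT covers interest plus the pre-tax preferred burden: €764,000 + €129,411.76 = €893,411.76.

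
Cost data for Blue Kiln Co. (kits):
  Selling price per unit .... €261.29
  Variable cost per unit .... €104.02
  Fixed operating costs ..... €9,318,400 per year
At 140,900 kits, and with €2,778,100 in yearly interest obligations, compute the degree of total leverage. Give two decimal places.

2.20

Contribution at this volume is 140,900 × €157.27 = €22,159,343.00.
Operating income = contribution − fixed costs = €22,159,343.00 − €9,318,400 = €12,840,943.00. Interest = €2,778,100.00.
DOL = €22,159,343.00 ÷ €12,840,943.00 = 1.7257; DFL = €12,840,943.00 ÷ €10,062,843.00 = 1.2761.
DCL = DOL × DFL = 1.7257 × 1.2761 = 2.2022.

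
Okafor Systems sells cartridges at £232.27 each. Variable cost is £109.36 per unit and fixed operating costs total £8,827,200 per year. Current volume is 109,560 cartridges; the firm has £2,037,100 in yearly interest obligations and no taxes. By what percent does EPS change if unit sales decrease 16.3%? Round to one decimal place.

-84.4%

At 109,560 units, contribution = 109,560 × £122.91 = £13,466,019.60.
Subtracting fixed costs: EBIT = £13,466,019.60 − £8,827,200 = £4,638,819.60.
Interest = £2,037,100.00, so EBIT − I = £2,601,719.60.
DCL = total CM / (EBIT − I) = £13,466,019.60 / £2,601,719.60 = 5.1758.
EPS therefore changes by 5.1758 × (-16.3%) = -84.4%.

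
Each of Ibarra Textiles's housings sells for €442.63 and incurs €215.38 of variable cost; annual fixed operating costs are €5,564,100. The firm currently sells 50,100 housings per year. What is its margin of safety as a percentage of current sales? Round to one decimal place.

51.1%

Each unit contributes €442.63 − €215.38 = €227.25. Break-even units = €5,564,100 ÷ €227.25 = 24,484.49; break-even revenue = 24,484.49 × €442.63 = €10,837,569.12.
Current sales = 50,100 × €442.63 = €22,175,763.00.
Margin of safety = (€22,175,763.00 − €10,837,569.12) ÷ €22,175,763.00 = 51.1%.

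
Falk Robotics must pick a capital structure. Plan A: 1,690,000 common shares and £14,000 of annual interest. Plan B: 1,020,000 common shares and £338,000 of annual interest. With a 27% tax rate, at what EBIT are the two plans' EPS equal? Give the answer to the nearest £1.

Set EPS_A = EPS_B: (EBIT − £14,000)(1 − 0.27) ÷ 1,690,000 = (EBIT − £338,000)(1 − 0.27) ÷ 1,020,000.
The (1 − t) factor cancels: (EBIT − 14,000) × 1,020,000 = (EBIT − 338,000) × 1,690,000.
Solving, EBIT = (338,000·1,690,000 − 14,000·1,020,000) / (1,690,000 − 1,020,000) = 556,940,000,000 / 670,000 = 831,253.73.

£831,254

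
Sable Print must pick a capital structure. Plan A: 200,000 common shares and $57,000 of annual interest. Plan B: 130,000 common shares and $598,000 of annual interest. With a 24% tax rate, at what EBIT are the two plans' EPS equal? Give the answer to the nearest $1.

At indifference, (EBIT − 57,000)(1 − t)/200,000 = (EBIT − 598,000)(1 − t)/130,000.
The (1 − t) factor cancels: (EBIT − 57,000) × 130,000 = (EBIT − 598,000) × 200,000.
EBIT × (200,000 − 130,000) = 598,000 × 200,000 − 57,000 × 130,000 = 112,190,000,000, so EBIT = 112,190,000,000 ÷ 70,000 = 1,602,714.29.

$1,602,714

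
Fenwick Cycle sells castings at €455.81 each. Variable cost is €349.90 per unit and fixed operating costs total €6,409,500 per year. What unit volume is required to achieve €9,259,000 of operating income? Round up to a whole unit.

147,942 castings

Each unit contributes €455.81 − €349.90 = €105.91.
Required volume = (fixed costs + target profit) ÷ CM = (€6,409,500 + €9,259,000) ÷ €105.91 = 147,941.65, so 147,942 castings.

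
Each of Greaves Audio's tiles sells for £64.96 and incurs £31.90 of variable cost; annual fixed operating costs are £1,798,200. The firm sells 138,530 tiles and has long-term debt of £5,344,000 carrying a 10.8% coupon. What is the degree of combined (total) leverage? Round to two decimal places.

2.08

Contribution at this volume is 138,530 × £33.06 = £4,579,801.80.
Subtracting fixed costs: EBIT = £4,579,801.80 − £1,798,200 = £2,781,601.80. Interest = £577,152.00.
DOL = £4,579,801.80 ÷ £2,781,601.80 = 1.6465; DFL = £2,781,601.80 ÷ £2,204,449.80 = 1.2618.
DCL = DOL × DFL = 1.6465 × 1.2618 = 2.0776.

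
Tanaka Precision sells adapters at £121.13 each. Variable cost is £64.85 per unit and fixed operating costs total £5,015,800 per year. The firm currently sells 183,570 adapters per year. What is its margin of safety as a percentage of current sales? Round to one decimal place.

51.5%

Contribution margin per unit = £121.13 − £64.85 = £56.28. Break-even units = £5,015,800 ÷ £56.28 = 89,122.25; break-even revenue = 89,122.25 × £121.13 = £10,795,377.65.
Current sales = 183,570 × £121.13 = £22,235,834.10.
Margin of safety = (£22,235,834.10 − £10,795,377.65) ÷ £22,235,834.10 = 51.5%.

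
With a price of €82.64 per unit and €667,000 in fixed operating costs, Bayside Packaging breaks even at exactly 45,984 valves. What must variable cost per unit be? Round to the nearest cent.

Contribution per unit must be FC / Q = €667,000 / 45,984 = €14.5050.
Hence VC = price − CM = €82.64 − €14.5050 = €68.13.

€68.13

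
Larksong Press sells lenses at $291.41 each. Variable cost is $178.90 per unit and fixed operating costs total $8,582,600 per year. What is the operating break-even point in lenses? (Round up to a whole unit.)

76,283 lenses

Contribution margin per unit = $291.41 − $178.90 = $112.51.
Break-even Q = $8,582,600 / $112.51 = 76,283.00 → 76,283 lenses.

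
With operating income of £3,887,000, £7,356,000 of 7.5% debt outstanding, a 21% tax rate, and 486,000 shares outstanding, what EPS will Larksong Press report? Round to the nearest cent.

Interest = £551,700.00, so EBT = £3,887,000 − £551,700.00 = £3,335,300.00.
After tax at 21%: net income = £3,335,300.00 × 0.79 = £2,634,887.00.
Per share: £2,634,887.00 / 486,000 shares = £5.42.

£5.42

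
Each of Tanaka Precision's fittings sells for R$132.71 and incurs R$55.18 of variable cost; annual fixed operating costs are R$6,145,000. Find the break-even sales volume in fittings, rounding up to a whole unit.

79,260 fittings

Unit CM = price − variable cost = R$132.71 − R$55.18 = R$77.53.
Break-even volume = fixed costs ÷ CM per unit = R$6,145,000 ÷ R$77.53 = 79,259.64, so 79,260 fittings.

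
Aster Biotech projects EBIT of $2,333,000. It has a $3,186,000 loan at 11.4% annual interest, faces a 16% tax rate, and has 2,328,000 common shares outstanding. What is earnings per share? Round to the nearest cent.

Pre-tax income = $2,333,000 − $363,204.00 = $1,969,796.00.
After tax at 16%: net income = $1,969,796.00 × 0.84 = $1,654,628.64.
EPS = $1,654,628.64 ÷ 2,328,000 = $0.71.

$0.71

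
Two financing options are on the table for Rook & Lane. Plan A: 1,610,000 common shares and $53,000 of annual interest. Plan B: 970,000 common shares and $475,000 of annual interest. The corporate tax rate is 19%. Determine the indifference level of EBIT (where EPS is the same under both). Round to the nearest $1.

At indifference, (EBIT − 53,000)(1 − t)/1,610,000 = (EBIT − 475,000)(1 − t)/970,000.
Cancelling (1 − t) and cross-multiplying: 970,000·(EBIT − 53,000) = 1,610,000·(EBIT − 475,000).
Solving, EBIT = (475,000·1,610,000 − 53,000·970,000) / (1,610,000 − 970,000) = 713,340,000,000 / 640,000 = 1,114,593.75.

$1,114,594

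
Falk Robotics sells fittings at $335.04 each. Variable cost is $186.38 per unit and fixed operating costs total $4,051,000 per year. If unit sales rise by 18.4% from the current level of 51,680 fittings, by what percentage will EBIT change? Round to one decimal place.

+38.9%

Contribution at this volume is 51,680 × $148.66 = $7,682,748.80.
Operating income = contribution − fixed costs = $7,682,748.80 − $4,051,000 = $3,631,748.80.
Degree of operating leverage = $7,682,748.80 / $3,631,748.80 = 2.1154.
So EBIT moves 2.1154 × (+18.4%) = +38.9%.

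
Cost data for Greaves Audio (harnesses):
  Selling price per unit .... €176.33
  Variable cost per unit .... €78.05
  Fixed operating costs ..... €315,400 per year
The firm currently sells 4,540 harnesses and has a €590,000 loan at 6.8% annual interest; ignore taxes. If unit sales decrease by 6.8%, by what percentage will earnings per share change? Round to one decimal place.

Total contribution margin = 4,540 × €98.28 = €446,191.20.
Operating income = contribution − fixed costs = €446,191.20 − €315,400 = €130,791.20.
After interest of €40,120.00, pre-tax earnings = €90,671.20.
DCL = total CM / (EBIT − I) = €446,191.20 / €90,671.20 = 4.9210.
%ΔEPS = DCL × %ΔSales = 4.9210 × -6.8% = -33.5%.

-33.5%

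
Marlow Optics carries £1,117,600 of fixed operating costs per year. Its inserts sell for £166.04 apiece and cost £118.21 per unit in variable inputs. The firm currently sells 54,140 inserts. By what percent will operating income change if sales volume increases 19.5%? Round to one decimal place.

+34.3%

Total contribution margin = 54,140 × £47.83 = £2,589,516.20.
EBIT = £2,589,516.20 − £1,117,600 = £1,471,916.20.
Degree of operating leverage = £2,589,516.20 / £1,471,916.20 = 1.7593.
%ΔEBIT = DOL × %ΔSales = 1.7593 × +19.5% = +34.3%.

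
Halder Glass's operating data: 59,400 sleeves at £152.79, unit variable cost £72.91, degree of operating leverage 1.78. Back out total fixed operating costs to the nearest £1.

£2,079,214

Total contribution margin = 59,400 × £79.88 = £4,744,872.00.
DOL = contribution / EBIT, so EBIT = £4,744,872.00 / 1.78 = £2,665,658.43.
And FC = contribution − EBIT = £4,744,872.00 − £2,665,658.43 = £2,079,214.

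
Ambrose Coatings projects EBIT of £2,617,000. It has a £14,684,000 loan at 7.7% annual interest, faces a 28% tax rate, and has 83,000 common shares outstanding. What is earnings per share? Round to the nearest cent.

Interest = £1,130,668.00, so EBT = £2,617,000 − £1,130,668.00 = £1,486,332.00.
After tax at 28%: net income = £1,486,332.00 × 0.72 = £1,070,159.04.
Per share: £1,070,159.04 / 83,000 shares = £12.89.

£12.89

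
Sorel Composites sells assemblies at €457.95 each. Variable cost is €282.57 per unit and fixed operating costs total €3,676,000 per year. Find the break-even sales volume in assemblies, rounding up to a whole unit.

Each unit contributes €457.95 − €282.57 = €175.38.
Break-even Q = €3,676,000 / €175.38 = 20,960.20 → 20,961 assemblies.

20,961 assemblies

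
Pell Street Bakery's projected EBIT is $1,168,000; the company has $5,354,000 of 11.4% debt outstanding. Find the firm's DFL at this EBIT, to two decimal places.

2.09

Interest = $610,356.00.
DFL = EBIT ÷ (EBIT − I) = $1,168,000 ÷ ($1,168,000 − $610,356.00) = $1,168,000 ÷ $557,644.00 = 2.0945.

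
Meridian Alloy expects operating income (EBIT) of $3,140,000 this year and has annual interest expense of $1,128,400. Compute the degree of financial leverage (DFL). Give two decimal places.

Annual interest charges come to $1,128,400.00.
Degree of financial leverage = EBIT / (EBIT − interest) = $3,140,000 / $2,011,600.00 = 1.5609.

1.56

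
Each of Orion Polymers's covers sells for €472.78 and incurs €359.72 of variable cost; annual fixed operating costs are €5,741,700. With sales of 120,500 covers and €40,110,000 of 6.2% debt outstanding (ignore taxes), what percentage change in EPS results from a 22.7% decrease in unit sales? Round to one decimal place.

At 120,500 units, contribution = 120,500 × €113.06 = €13,623,730.00.
Subtracting fixed costs: EBIT = €13,623,730.00 − €5,741,700 = €7,882,030.00.
After interest of €2,486,820.00, pre-tax earnings = €5,395,210.00.
Degree of combined leverage = contribution ÷ (EBIT − I) = €13,623,730.00 ÷ €5,395,210.00 = 2.5252.
EPS therefore changes by 2.5252 × (-22.7%) = -57.3%.

-57.3%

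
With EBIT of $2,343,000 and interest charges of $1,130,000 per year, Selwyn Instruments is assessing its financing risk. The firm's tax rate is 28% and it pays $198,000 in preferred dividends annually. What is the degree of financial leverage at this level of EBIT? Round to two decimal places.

2.50

Annual interest charges come to $1,130,000.00.
Pre-tax preferred-dividend burden = $198,000 ÷ (1 − 0.28) = $275,000.00.
DFL = EBIT ÷ [EBIT − I − D_p/(1−t)] = $2,343,000 ÷ [$2,343,000 − $1,130,000.00 − $275,000.00] = $2,343,000 ÷ $938,000.00 = 2.4979.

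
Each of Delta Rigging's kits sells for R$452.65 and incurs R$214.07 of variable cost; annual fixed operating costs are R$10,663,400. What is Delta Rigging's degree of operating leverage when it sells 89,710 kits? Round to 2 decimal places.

1.99

At 89,710 units, contribution = 89,710 × R$238.58 = R$21,403,011.80.
EBIT = R$21,403,011.80 − R$10,663,400 = R$10,739,611.80.
DOL = contribution ÷ EBIT = R$21,403,011.80 ÷ R$10,739,611.80 = 1.9929.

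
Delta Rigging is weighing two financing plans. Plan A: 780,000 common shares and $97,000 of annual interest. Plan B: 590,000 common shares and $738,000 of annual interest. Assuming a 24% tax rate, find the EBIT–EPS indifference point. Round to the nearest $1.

$2,728,474

Set EPS_A = EPS_B: (EBIT − $97,000)(1 − 0.24) ÷ 780,000 = (EBIT − $738,000)(1 − 0.24) ÷ 590,000.
The (1 − t) factor cancels: (EBIT − 97,000) × 590,000 = (EBIT − 738,000) × 780,000.
Solving, EBIT = (738,000·780,000 − 97,000·590,000) / (780,000 − 590,000) = 518,410,000,000 / 190,000 = 2,728,473.68.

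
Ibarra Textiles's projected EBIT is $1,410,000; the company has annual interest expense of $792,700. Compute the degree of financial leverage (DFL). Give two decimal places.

Interest = $792,700.00.
DFL = EBIT ÷ (EBIT − I) = $1,410,000 ÷ ($1,410,000 − $792,700.00) = $1,410,000 ÷ $617,300.00 = 2.2841.

2.28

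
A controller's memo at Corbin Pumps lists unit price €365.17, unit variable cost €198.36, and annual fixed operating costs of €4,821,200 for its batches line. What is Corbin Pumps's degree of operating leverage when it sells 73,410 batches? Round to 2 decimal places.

1.65

Contribution at this volume is 73,410 × €166.81 = €12,245,522.10.
EBIT = €12,245,522.10 − €4,821,200 = €7,424,322.10.
Degree of operating leverage = €12,245,522.10 / €7,424,322.10 = 1.6494.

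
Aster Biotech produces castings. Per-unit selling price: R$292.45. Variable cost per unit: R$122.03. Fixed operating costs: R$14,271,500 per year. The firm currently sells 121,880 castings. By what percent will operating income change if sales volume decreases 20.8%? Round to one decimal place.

-66.5%

Total contribution margin = 121,880 × R$170.42 = R$20,770,789.60.
Subtracting fixed costs: EBIT = R$20,770,789.60 − R$14,271,500 = R$6,499,289.60.
So DOL = total CM / EBIT = R$20,770,789.60 / R$6,499,289.60 = 3.1959.
Operating income changes by 3.1959 × -20.8% = -66.5%.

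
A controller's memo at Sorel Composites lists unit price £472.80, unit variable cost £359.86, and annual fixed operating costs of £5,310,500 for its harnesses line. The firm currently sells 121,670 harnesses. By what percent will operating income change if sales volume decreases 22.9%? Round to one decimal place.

Total contribution margin = 121,670 × £112.94 = £13,741,409.80.
Operating income = contribution − fixed costs = £13,741,409.80 − £5,310,500 = £8,430,909.80.
Degree of operating leverage = £13,741,409.80 / £8,430,909.80 = 1.6299.
So EBIT moves 1.6299 × (-22.9%) = -37.3%.

-37.3%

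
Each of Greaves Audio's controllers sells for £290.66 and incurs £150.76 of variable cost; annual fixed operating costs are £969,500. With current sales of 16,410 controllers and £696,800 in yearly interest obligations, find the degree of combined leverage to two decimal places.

3.65

Total contribution margin = 16,410 × £139.90 = £2,295,759.00.
Operating income = contribution − fixed costs = £2,295,759.00 − £969,500 = £1,326,259.00. Interest = £696,800.00, so EBIT − I = £629,459.00.
DCL = contribution ÷ (EBIT − I) = £2,295,759.00 ÷ £629,459.00 = 3.6472.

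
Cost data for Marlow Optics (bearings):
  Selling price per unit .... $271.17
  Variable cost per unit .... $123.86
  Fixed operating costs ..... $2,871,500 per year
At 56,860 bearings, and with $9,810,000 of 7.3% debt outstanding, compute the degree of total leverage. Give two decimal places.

At 56,860 units, contribution = 56,860 × $147.31 = $8,376,046.60.
Operating income = contribution − fixed costs = $8,376,046.60 − $2,871,500 = $5,504,546.60. Interest = $716,130.00.
DOL = $8,376,046.60 ÷ $5,504,546.60 = 1.5217; DFL = $5,504,546.60 ÷ $4,788,416.60 = 1.1496.
DCL = DOL × DFL = 1.5217 × 1.1496 = 1.7493.

1.75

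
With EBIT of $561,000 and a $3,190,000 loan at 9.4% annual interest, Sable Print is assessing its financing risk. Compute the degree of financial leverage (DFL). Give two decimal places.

Interest = $299,860.00.
Degree of financial leverage = EBIT / (EBIT − interest) = $561,000 / $261,140.00 = 2.1483.

2.15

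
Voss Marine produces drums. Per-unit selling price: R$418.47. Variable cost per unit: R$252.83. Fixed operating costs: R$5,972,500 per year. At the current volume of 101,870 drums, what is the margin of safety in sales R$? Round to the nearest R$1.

Unit CM = price − variable cost = R$418.47 − R$252.83 = R$165.64. Break-even units = R$5,972,500 ÷ R$165.64 = 36,057.11; break-even revenue = 36,057.11 × R$418.47 = R$15,088,819.58.
Current sales = 101,870 × R$418.47 = R$42,629,538.90.
Margin of safety = R$42,629,538.90 − R$15,088,819.58 = R$27,540,719.

R$27,540,719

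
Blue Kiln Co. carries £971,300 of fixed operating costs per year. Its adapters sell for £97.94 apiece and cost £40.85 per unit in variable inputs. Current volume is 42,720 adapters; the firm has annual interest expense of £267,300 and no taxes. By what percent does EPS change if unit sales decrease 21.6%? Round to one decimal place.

Contribution at this volume is 42,720 × £57.09 = £2,438,884.80.
Operating income = contribution − fixed costs = £2,438,884.80 − £971,300 = £1,467,584.80.
After interest of £267,300.00, pre-tax earnings = £1,200,284.80.
DCL = total CM / (EBIT − I) = £2,438,884.80 / £1,200,284.80 = 2.0319.
EPS therefore changes by 2.0319 × (-21.6%) = -43.9%.

-43.9%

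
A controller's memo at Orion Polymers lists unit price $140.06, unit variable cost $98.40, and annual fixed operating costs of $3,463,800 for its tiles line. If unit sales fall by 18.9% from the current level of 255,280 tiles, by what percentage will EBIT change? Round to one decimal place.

-28.0%

Contribution at this volume is 255,280 × $41.66 = $10,634,964.80.
Operating income = contribution − fixed costs = $10,634,964.80 − $3,463,800 = $7,171,164.80.
DOL = contribution ÷ EBIT = $10,634,964.80 ÷ $7,171,164.80 = 1.4830.
%ΔEBIT = DOL × %ΔSales = 1.4830 × -18.9% = -28.0%.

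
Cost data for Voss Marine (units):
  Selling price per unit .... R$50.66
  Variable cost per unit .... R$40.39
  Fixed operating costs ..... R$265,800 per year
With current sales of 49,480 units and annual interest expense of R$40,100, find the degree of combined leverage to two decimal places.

At 49,480 units, contribution = 49,480 × R$10.27 = R$508,159.60.
Operating income = contribution − fixed costs = R$508,159.60 − R$265,800 = R$242,359.60. Interest = R$40,100.00.
DOL = R$508,159.60 ÷ R$242,359.60 = 2.0967; DFL = R$242,359.60 ÷ R$202,259.60 = 1.1983.
DCL = DOL × DFL = 2.0967 × 1.1983 = 2.5125.

2.51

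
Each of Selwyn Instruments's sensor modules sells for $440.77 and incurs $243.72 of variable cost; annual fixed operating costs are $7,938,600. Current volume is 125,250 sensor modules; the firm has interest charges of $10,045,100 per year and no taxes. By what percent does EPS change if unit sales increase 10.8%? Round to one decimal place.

Total contribution margin = 125,250 × $197.05 = $24,680,512.50.
EBIT = $24,680,512.50 − $7,938,600 = $16,741,912.50.
After interest of $10,045,100.00, pre-tax earnings = $6,696,812.50.
DCL = total CM / (EBIT − I) = $24,680,512.50 / $6,696,812.50 = 3.6854.
%ΔEPS = DCL × %ΔSales = 3.6854 × +10.8% = +39.8%.

+39.8%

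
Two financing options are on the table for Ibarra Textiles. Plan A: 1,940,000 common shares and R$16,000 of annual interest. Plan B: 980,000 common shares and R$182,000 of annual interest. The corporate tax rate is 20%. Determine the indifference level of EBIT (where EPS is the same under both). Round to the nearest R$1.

Set EPS_A = EPS_B: (EBIT − R$16,000)(1 − 0.20) ÷ 1,940,000 = (EBIT − R$182,000)(1 − 0.20) ÷ 980,000.
Cancelling (1 − t) and cross-multiplying: 980,000·(EBIT − 16,000) = 1,940,000·(EBIT − 182,000).
EBIT × (1,940,000 − 980,000) = 182,000 × 1,940,000 − 16,000 × 980,000 = 337,400,000,000, so EBIT = 337,400,000,000 ÷ 960,000 = 351,458.33.

R$351,458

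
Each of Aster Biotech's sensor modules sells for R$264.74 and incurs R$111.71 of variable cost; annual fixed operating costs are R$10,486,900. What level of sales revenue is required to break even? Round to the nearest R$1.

R$18,142,207

CM per unit = R$264.74 − R$111.71 = R$153.03; CM ratio = R$153.03 / R$264.74 = 0.5780.
Break-even sales = FC ÷ CM ratio = R$10,486,900 × R$264.74 / R$153.03 = R$18,142,207.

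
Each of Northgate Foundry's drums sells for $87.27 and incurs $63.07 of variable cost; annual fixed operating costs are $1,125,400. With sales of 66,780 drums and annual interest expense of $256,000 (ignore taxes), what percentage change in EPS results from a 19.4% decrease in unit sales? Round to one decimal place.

Contribution at this volume is 66,780 × $24.20 = $1,616,076.00.
Subtracting fixed costs: EBIT = $1,616,076.00 − $1,125,400 = $490,676.00.
After interest of $256,000.00, pre-tax earnings = $234,676.00.
DCL = total CM / (EBIT − I) = $1,616,076.00 / $234,676.00 = 6.8864.
%ΔEPS = DCL × %ΔSales = 6.8864 × -19.4% = -133.6%.

-133.6%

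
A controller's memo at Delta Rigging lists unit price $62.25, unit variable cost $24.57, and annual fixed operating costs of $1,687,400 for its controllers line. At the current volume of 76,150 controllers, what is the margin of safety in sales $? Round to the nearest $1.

$1,952,634

Unit CM = price − variable cost = $62.25 − $24.57 = $37.68. Break-even units = $1,687,400 ÷ $37.68 = 44,782.38; break-even revenue = 44,782.38 × $62.25 = $2,787,703.03.
Current sales = 76,150 × $62.25 = $4,740,337.50.
Margin of safety = $4,740,337.50 − $2,787,703.03 = $1,952,634.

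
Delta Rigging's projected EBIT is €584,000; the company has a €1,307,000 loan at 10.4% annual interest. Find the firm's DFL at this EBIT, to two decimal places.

Interest = €135,928.00.
Degree of financial leverage = EBIT / (EBIT − interest) = €584,000 / €448,072.00 = 1.3034.

1.30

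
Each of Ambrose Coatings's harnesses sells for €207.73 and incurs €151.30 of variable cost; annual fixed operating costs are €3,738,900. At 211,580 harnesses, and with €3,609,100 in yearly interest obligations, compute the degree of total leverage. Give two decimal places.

Contribution at this volume is 211,580 × €56.43 = €11,939,459.40.
Operating income = contribution − fixed costs = €11,939,459.40 − €3,738,900 = €8,200,559.40. Interest = €3,609,100.00.
DOL = €11,939,459.40 ÷ €8,200,559.40 = 1.4559; DFL = €8,200,559.40 ÷ €4,591,459.40 = 1.7860.
Combined leverage = 1.4559 × 1.7860 = 2.6002.

2.60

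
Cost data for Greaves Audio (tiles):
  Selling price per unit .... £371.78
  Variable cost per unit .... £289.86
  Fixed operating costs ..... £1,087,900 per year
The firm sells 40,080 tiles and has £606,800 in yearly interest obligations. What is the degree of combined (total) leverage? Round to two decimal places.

Total contribution margin = 40,080 × £81.92 = £3,283,353.60.
EBIT = £3,283,353.60 − £1,087,900 = £2,195,453.60. Interest = £606,800.00, so EBIT − I = £1,588,653.60.
Degree of total leverage = total CM / (EBIT − interest) = £3,283,353.60 / £1,588,653.60 = 2.0668.

2.07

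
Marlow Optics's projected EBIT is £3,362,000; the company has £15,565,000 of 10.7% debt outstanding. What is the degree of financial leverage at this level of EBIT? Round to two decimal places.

Annual interest charges come to £1,665,455.00.
DFL = EBIT ÷ (EBIT − I) = £3,362,000 ÷ (£3,362,000 − £1,665,455.00) = £3,362,000 ÷ £1,696,545.00 = 1.9817.

1.98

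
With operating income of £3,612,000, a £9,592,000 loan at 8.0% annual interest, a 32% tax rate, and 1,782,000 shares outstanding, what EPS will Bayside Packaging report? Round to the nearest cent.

Pre-tax income = £3,612,000 − £767,360.00 = £2,844,640.00.
Net income = £2,844,640.00 × (1 − 0.32) = £1,934,355.20.
EPS = £1,934,355.20 ÷ 1,782,000 = £1.09.

£1.09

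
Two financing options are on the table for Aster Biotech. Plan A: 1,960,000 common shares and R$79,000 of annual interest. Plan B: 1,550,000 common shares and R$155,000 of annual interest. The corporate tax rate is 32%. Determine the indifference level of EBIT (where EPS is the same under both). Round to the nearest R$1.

Set EPS_A = EPS_B: (EBIT − R$79,000)(1 − 0.32) ÷ 1,960,000 = (EBIT − R$155,000)(1 − 0.32) ÷ 1,550,000.
Cancelling (1 − t) and cross-multiplying: 1,550,000·(EBIT − 79,000) = 1,960,000·(EBIT − 155,000).
Solving, EBIT = (155,000·1,960,000 − 79,000·1,550,000) / (1,960,000 − 1,550,000) = 181,350,000,000 / 410,000 = 442,317.07.

R$442,317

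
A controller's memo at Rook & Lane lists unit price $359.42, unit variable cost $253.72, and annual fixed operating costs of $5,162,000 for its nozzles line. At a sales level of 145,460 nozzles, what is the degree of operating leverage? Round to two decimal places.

At 145,460 units, contribution = 145,460 × $105.70 = $15,375,122.00.
Subtracting fixed costs: EBIT = $15,375,122.00 − $5,162,000 = $10,213,122.00.
DOL = contribution ÷ EBIT = $15,375,122.00 ÷ $10,213,122.00 = 1.5054.

1.51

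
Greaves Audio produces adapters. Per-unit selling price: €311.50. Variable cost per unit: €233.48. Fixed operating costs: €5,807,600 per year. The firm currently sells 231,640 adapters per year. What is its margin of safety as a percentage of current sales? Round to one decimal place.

Each unit contributes €311.50 − €233.48 = €78.02. Break-even units = €5,807,600 ÷ €78.02 = 74,437.32; break-even revenue = 74,437.32 × €311.50 = €23,187,226.35.
Actual sales revenue = 231,640 × €311.50 = €72,155,860.00.
Margin of safety = (€72,155,860.00 − €23,187,226.35) ÷ €72,155,860.00 = 67.9%.

67.9%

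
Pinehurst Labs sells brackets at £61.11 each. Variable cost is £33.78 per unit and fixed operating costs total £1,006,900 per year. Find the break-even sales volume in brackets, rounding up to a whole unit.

Unit CM = price − variable cost = £61.11 − £33.78 = £27.33.
Break-even volume = fixed costs ÷ CM per unit = £1,006,900 ÷ £27.33 = 36,842.30, so 36,843 brackets.

36,843 brackets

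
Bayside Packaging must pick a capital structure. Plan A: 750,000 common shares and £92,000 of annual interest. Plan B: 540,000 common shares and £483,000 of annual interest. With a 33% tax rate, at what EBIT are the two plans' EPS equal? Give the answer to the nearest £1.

£1,488,429

At indifference, (EBIT − 92,000)(1 − t)/750,000 = (EBIT − 483,000)(1 − t)/540,000.
Cancelling (1 − t) and cross-multiplying: 540,000·(EBIT − 92,000) = 750,000·(EBIT − 483,000).
Solving, EBIT = (483,000·750,000 − 92,000·540,000) / (750,000 − 540,000) = 312,570,000,000 / 210,000 = 1,488,428.57.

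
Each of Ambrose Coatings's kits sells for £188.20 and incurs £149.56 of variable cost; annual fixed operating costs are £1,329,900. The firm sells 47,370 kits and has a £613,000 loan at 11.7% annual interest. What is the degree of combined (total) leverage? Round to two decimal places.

At 47,370 units, contribution = 47,370 × £38.64 = £1,830,376.80.
Operating income = contribution − fixed costs = £1,830,376.80 − £1,329,900 = £500,476.80. Interest = £71,721.00, so EBIT − I = £428,755.80.
Degree of total leverage = total CM / (EBIT − interest) = £1,830,376.80 / £428,755.80 = 4.2690.

4.27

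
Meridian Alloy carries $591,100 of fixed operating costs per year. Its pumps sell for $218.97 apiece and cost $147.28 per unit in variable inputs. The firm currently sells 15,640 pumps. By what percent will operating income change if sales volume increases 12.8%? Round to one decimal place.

At 15,640 units, contribution = 15,640 × $71.69 = $1,121,231.60.
Subtracting fixed costs: EBIT = $1,121,231.60 − $591,100 = $530,131.60.
DOL = contribution ÷ EBIT = $1,121,231.60 ÷ $530,131.60 = 2.1150.
Operating income changes by 2.1150 × +12.8% = +27.1%.

+27.1%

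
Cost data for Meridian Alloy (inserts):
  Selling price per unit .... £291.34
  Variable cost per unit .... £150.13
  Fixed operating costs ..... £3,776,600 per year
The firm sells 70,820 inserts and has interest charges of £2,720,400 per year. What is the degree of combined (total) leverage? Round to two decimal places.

At 70,820 units, contribution = 70,820 × £141.21 = £10,000,492.20.
EBIT = £10,000,492.20 − £3,776,600 = £6,223,892.20. Interest = £2,720,400.00, so EBIT − I = £3,503,492.20.
Degree of total leverage = total CM / (EBIT − interest) = £10,000,492.20 / £3,503,492.20 = 2.8544.

2.85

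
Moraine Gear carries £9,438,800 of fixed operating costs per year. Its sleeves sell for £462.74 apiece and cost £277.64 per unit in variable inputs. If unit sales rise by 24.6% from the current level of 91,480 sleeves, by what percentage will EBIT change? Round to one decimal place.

+55.6%

Total contribution margin = 91,480 × £185.10 = £16,932,948.00.
Operating income = contribution − fixed costs = £16,932,948.00 − £9,438,800 = £7,494,148.00.
Degree of operating leverage = £16,932,948.00 / £7,494,148.00 = 2.2595.
Operating income changes by 2.2595 × +24.6% = +55.6%.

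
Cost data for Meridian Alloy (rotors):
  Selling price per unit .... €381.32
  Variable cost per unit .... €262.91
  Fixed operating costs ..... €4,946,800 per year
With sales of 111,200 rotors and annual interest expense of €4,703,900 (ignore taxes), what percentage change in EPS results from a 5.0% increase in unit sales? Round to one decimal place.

Contribution at this volume is 111,200 × €118.41 = €13,167,192.00.
Subtracting fixed costs: EBIT = €13,167,192.00 − €4,946,800 = €8,220,392.00.
Interest = €4,703,900.00, so EBIT − I = €3,516,492.00.
Degree of combined leverage = contribution ÷ (EBIT − I) = €13,167,192.00 ÷ €3,516,492.00 = 3.7444.
%ΔEPS = DCL × %ΔSales = 3.7444 × +5.0% = +18.7%.

+18.7%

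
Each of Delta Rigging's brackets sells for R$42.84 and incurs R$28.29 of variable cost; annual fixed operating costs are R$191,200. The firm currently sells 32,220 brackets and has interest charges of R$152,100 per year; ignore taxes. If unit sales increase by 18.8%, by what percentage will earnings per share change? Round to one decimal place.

+70.2%

At 32,220 units, contribution = 32,220 × R$14.55 = R$468,801.00.
Subtracting fixed costs: EBIT = R$468,801.00 − R$191,200 = R$277,601.00.
Interest = R$152,100.00, so EBIT − I = R$125,501.00.
Degree of combined leverage = contribution ÷ (EBIT − I) = R$468,801.00 ÷ R$125,501.00 = 3.7354.
EPS therefore changes by 3.7354 × (+18.8%) = +70.2%.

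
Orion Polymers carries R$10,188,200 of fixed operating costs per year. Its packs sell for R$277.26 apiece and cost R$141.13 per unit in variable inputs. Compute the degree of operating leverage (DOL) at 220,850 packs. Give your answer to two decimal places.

1.51

Contribution at this volume is 220,850 × R$136.13 = R$30,064,310.50.
Operating income = contribution − fixed costs = R$30,064,310.50 − R$10,188,200 = R$19,876,110.50.
So DOL = total CM / EBIT = R$30,064,310.50 / R$19,876,110.50 = 1.5126.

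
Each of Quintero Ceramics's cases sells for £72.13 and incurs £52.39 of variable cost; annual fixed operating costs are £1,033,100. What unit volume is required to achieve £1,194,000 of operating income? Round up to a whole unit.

Unit CM = price − variable cost = £72.13 − £52.39 = £19.74.
Units = (FC + target) / CM = (£1,033,100 + £1,194,000) / £19.74 = 112,821.68, so 112,822 cases.

112,822 cases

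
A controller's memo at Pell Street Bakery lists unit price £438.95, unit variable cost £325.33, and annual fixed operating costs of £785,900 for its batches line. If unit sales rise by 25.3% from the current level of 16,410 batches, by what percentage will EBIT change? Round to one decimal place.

+43.7%

At 16,410 units, contribution = 16,410 × £113.62 = £1,864,504.20.
Operating income = contribution − fixed costs = £1,864,504.20 − £785,900 = £1,078,604.20.
So DOL = total CM / EBIT = £1,864,504.20 / £1,078,604.20 = 1.7286.
Operating income changes by 1.7286 × +25.3% = +43.7%.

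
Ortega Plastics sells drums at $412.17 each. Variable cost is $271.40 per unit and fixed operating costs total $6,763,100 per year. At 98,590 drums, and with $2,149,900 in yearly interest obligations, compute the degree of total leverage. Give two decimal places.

2.79

At 98,590 units, contribution = 98,590 × $140.77 = $13,878,514.30.
Operating income = contribution − fixed costs = $13,878,514.30 − $6,763,100 = $7,115,414.30. Interest = $2,149,900.00, so EBIT − I = $4,965,514.30.
DCL = contribution ÷ (EBIT − I) = $13,878,514.30 ÷ $4,965,514.30 = 2.7950.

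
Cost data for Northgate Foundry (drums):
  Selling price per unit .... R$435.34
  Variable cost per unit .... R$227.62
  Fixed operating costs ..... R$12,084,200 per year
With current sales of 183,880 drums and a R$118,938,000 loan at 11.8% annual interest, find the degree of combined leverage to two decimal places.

3.16

Contribution at this volume is 183,880 × R$207.72 = R$38,195,553.60.
EBIT = R$38,195,553.60 − R$12,084,200 = R$26,111,353.60. Interest = R$14,034,684.00.
DOL = R$38,195,553.60 ÷ R$26,111,353.60 = 1.4628; DFL = R$26,111,353.60 ÷ R$12,076,669.60 = 2.1621.
Combined leverage = 1.4628 × 2.1621 = 3.1627.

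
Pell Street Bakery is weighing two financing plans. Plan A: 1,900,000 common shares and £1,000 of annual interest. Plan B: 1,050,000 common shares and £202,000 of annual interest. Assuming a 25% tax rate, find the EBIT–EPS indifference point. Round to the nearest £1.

At indifference, (EBIT − 1,000)(1 − t)/1,900,000 = (EBIT − 202,000)(1 − t)/1,050,000.
The (1 − t) factor cancels: (EBIT − 1,000) × 1,050,000 = (EBIT − 202,000) × 1,900,000.
EBIT × (1,900,000 − 1,050,000) = 202,000 × 1,900,000 − 1,000 × 1,050,000 = 382,750,000,000, so EBIT = 382,750,000,000 ÷ 850,000 = 450,294.12.

£450,294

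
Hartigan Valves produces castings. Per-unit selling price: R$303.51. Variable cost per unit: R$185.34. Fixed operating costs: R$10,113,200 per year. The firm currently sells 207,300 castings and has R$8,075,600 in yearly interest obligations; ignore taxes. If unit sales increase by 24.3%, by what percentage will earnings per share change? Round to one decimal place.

+94.4%

At 207,300 units, contribution = 207,300 × R$118.17 = R$24,496,641.00.
Operating income = contribution − fixed costs = R$24,496,641.00 − R$10,113,200 = R$14,383,441.00.
After interest of R$8,075,600.00, pre-tax earnings = R$6,307,841.00.
Degree of combined leverage = contribution ÷ (EBIT − I) = R$24,496,641.00 ÷ R$6,307,841.00 = 3.8835.
EPS therefore changes by 3.8835 × (+24.3%) = +94.4%.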